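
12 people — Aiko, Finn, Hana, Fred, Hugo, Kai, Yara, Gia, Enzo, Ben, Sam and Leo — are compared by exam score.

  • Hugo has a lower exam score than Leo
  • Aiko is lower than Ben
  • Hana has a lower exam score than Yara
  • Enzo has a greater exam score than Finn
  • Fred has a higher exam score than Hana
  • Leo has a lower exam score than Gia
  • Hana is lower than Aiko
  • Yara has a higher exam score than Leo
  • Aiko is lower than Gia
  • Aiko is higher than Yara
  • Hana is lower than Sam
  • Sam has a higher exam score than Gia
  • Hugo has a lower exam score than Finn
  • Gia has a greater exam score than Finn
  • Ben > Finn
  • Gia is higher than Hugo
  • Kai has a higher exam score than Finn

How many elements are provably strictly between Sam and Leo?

The relations place Leo below Sam. An element lies strictly between them when it is forced above Leo and also forced below Sam.
Above Leo: {Yara, Aiko, Gia, Ben}. Below Sam: {Hana, Hugo, Finn, Yara, Aiko, Gia}.
Intersection: {Yara, Aiko, Gia} — 3.

3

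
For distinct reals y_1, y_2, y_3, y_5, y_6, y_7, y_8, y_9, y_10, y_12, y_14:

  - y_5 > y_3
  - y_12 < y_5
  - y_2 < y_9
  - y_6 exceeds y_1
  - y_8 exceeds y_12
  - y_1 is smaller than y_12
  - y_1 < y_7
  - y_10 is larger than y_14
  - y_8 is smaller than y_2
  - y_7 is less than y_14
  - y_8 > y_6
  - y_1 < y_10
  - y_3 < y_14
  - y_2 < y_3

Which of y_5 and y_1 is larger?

y_5

The relevant relations are y_1 < y_6; y_6 < y_8; y_8 < y_2; y_2 < y_3; y_3 < y_5.
Chaining these gives y_1 < y_6 < y_8 < y_2 < y_3 < y_5.
So y_1 < y_5; y_5 is the larger of the two.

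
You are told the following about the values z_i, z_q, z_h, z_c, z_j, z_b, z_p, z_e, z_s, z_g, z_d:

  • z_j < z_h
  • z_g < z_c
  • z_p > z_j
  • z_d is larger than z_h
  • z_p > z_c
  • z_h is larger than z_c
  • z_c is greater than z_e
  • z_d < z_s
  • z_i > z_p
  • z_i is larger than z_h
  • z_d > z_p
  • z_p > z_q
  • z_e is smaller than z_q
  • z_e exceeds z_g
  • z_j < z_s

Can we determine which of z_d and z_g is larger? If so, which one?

z_d

z_g < z_e and z_e < z_c give z_g < z_c.
With z_c < z_h: z_g < z_e < z_c < z_h.
Then z_h < z_d extends the chain to z_d.
So z_d is larger.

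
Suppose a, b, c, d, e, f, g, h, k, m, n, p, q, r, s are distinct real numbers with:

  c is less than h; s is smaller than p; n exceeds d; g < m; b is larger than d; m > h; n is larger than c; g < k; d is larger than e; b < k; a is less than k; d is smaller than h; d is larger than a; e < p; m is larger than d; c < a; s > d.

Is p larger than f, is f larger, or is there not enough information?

undetermined

Following every chain through f: nothing is chained to f.
p is not reached, and no chain runs the other way from p to f.
So the given relations leave the order of f and p undetermined.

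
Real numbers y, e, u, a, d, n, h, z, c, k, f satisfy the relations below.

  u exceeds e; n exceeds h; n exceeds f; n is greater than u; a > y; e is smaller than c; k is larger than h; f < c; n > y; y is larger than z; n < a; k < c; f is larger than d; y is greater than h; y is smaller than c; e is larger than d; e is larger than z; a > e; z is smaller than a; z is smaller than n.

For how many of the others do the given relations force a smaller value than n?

From n the given relations immediately reach z, h, f, u, y.
From those, d, e — 7 in total.
No other element is forced below n by the given relations, so the count is 7.

7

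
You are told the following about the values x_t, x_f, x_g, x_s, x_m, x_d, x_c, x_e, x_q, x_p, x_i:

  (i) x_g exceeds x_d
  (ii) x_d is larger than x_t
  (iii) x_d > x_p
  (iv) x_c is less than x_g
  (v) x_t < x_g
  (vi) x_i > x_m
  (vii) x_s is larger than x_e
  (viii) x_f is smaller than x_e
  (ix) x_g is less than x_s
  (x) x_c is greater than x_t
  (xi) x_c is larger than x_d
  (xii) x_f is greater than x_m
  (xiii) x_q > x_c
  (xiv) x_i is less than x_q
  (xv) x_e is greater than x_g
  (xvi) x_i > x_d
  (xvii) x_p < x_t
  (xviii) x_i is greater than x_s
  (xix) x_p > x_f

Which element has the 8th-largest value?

The consecutive relations fix a unique order: x_m < x_f < x_p < x_t < x_d < x_c < x_g < x_e < x_s < x_i < x_q.
Counting 8 from the largest end gives x_t.

x_t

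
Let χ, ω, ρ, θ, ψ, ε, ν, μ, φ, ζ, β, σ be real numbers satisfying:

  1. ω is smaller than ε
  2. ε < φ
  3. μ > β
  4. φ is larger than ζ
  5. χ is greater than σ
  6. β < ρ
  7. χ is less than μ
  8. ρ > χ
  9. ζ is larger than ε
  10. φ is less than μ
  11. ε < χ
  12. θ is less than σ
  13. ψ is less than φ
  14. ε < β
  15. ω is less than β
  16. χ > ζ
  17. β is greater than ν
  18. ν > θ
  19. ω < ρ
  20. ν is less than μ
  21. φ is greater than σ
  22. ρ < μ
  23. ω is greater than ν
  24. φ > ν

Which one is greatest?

Chaining downward from μ: directly below it, ν, β, χ, φ, ρ; then θ, σ, ω, ε, ψ, ζ.
That covers every other element, and nothing is given above μ, so μ is the greatest.

μ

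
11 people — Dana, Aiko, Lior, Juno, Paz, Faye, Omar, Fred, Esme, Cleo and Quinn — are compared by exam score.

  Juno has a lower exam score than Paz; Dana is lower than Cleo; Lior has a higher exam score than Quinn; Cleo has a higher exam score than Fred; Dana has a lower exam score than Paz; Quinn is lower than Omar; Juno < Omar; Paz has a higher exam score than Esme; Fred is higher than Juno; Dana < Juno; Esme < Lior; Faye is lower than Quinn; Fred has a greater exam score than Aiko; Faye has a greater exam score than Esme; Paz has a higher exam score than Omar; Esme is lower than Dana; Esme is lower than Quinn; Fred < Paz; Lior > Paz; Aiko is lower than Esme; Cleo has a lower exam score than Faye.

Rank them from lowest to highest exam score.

Aiko < Esme < Dana < Juno < Fred < Cleo < Faye < Quinn < Omar < Paz < Lior

The consecutive links are each given: Aiko < Esme; Esme < Dana; Dana < Juno; Juno < Fred; Fred < Cleo; Cleo < Faye; Faye < Quinn; Quinn < Omar; Omar < Paz; Paz < Lior.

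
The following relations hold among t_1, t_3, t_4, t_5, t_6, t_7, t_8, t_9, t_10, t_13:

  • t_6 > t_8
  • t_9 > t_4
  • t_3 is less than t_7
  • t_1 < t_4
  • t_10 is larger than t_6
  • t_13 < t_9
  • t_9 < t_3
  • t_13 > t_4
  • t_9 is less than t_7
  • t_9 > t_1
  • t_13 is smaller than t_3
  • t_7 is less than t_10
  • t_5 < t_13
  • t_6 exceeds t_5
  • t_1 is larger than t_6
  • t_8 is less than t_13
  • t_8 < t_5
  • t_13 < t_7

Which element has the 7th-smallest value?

t_9

Chaining the given pairs: t_8 < t_5 < t_6 < t_1 < t_4 < t_13 < t_9 < t_3 < t_7 < t_10.
The 7th smallest is t_9.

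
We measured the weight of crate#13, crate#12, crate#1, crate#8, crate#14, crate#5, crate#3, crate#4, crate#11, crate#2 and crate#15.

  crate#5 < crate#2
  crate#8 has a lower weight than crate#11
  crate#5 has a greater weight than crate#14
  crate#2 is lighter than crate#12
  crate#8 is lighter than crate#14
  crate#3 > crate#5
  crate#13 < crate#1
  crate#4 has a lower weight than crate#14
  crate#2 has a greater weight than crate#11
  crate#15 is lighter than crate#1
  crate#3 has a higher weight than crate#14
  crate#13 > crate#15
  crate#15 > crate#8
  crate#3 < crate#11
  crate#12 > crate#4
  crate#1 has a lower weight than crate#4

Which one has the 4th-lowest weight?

Piecing the relations together gives one ordering: crate#8 < crate#15 < crate#13 < crate#1 < crate#4 < crate#14 < crate#5 < crate#3 < crate#11 < crate#2 < crate#12.
Counting 4 from the smallest end gives crate#1.

crate#1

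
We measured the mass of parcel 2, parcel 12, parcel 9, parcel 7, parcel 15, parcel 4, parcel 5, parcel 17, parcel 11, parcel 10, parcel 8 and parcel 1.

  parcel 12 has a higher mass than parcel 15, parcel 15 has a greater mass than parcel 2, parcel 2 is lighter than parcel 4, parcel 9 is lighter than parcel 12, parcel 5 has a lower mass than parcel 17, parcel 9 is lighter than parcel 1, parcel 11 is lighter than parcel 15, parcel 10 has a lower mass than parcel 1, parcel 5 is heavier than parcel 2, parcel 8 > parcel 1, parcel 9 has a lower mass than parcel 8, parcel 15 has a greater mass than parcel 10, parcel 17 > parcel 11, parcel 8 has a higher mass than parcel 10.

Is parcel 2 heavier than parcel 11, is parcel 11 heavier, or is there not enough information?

Following every chain through parcel 2: above parcel 2 we get parcel 5, parcel 17, parcel 15, parcel 4, parcel 12.
parcel 11 is not reached, and no chain runs the other way from parcel 11 to parcel 2.
So the given relations leave the order of parcel 2 and parcel 11 undetermined.

undetermined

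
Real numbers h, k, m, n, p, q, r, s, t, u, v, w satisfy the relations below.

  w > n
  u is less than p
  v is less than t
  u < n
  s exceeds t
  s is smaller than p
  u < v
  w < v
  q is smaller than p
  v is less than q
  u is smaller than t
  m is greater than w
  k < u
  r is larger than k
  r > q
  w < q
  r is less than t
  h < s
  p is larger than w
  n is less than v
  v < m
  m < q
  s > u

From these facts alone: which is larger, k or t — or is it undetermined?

t

k < u < n < w < v < m < q < r < t, by transitivity through u, n, w, v, m, q, r.
So t is larger.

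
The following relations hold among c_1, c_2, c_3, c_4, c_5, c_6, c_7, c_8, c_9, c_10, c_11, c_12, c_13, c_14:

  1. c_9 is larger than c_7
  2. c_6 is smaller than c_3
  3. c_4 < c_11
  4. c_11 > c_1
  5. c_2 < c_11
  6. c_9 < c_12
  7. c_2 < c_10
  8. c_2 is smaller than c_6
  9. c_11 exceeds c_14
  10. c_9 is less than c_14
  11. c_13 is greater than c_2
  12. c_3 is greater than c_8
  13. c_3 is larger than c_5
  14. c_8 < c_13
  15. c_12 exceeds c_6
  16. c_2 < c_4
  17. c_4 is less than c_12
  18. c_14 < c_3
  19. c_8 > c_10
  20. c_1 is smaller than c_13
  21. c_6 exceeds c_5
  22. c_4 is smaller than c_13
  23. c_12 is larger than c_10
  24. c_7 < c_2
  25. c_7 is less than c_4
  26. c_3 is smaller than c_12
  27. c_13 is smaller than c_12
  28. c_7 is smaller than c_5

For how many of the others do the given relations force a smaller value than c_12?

12

From c_12 the given relations immediately reach c_9, c_10, c_4, c_6, c_13, c_3.
From those, c_7, c_5, c_1, c_2, c_14, c_8 — 12 in total.
Nothing else is reachable below c_12; 12 in all.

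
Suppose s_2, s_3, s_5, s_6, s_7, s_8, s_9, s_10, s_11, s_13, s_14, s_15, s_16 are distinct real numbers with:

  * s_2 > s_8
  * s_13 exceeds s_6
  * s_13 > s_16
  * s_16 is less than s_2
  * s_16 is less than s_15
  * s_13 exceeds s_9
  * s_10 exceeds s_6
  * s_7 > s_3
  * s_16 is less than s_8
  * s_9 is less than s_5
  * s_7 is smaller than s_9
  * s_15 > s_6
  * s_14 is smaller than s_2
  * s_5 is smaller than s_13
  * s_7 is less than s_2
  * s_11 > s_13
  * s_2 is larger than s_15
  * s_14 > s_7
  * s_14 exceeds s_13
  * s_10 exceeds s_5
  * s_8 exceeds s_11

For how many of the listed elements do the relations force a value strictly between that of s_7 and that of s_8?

4

The relations place s_7 below s_8. An element lies strictly between them when it is forced above s_7 and also forced below s_8.
Above s_7: {s_9, s_5, s_13, s_14, s_11, s_2, s_10}. Below s_8: {s_3, s_6, s_9, s_5, s_16, s_13, s_11}.
Intersection: {s_9, s_5, s_13, s_11} — 4.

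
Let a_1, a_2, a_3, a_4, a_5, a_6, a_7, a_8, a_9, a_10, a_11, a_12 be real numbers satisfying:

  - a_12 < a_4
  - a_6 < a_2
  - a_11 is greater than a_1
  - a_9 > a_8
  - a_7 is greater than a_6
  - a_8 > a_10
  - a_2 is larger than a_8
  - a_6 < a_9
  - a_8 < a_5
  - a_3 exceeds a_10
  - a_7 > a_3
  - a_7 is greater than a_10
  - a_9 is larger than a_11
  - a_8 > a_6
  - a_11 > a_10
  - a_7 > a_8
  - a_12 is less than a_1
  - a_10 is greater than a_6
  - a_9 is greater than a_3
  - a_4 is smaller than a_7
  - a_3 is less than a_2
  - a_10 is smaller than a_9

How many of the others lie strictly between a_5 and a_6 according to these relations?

Chaining upward from a_6 reaches: a_10, a_3, a_8, a_2, a_7, a_11, a_9.
Chaining downward from a_5 reaches: a_10, a_8.
Strictly between a_6 and a_5 are those in both lists: a_10, a_8 — 2 elements.

2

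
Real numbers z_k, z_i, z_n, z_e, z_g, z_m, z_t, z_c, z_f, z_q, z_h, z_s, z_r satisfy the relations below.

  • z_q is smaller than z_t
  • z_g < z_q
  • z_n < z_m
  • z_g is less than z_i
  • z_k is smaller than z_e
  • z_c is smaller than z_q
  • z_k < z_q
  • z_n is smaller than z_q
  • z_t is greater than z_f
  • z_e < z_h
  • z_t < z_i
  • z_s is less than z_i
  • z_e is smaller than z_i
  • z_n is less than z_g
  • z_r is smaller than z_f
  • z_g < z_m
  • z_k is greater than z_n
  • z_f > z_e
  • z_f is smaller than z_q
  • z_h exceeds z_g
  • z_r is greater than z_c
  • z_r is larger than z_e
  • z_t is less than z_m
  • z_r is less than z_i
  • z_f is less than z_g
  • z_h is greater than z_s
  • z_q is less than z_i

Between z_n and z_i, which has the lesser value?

z_n

z_n < z_k and z_k < z_e give z_n < z_e.
With z_e < z_r: z_n < z_k < z_e < z_r.
Then z_r < z_f extends the chain to z_f.
With z_f < z_g: z_n < z_k < z_e < z_r < z_f < z_g.
Then z_g < z_q extends the chain to z_q.
With z_q < z_t: z_n < z_k < z_e < z_r < z_f < z_g < z_q < z_t.
With z_t < z_i: z_n < z_k < z_e < z_r < z_f < z_g < z_q < z_t < z_i.
So z_n < z_i; z_n is the smaller of the two.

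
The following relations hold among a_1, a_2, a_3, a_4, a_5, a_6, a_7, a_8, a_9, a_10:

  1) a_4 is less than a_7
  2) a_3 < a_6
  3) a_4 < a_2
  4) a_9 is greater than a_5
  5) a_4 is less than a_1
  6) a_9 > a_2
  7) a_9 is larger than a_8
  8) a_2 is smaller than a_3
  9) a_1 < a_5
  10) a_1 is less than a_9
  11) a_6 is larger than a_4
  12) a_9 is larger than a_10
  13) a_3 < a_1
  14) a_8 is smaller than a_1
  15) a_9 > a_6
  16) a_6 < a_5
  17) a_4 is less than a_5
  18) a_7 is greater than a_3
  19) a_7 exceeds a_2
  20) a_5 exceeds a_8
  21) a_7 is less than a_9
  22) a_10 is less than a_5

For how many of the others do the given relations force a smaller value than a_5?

7

Directly below a_5: a_4, a_10, a_6, a_8, a_1.
One step further: a_3 (6 so far).
One step further: a_2 (7 so far).
Nothing else is reachable below a_5; 7 in all.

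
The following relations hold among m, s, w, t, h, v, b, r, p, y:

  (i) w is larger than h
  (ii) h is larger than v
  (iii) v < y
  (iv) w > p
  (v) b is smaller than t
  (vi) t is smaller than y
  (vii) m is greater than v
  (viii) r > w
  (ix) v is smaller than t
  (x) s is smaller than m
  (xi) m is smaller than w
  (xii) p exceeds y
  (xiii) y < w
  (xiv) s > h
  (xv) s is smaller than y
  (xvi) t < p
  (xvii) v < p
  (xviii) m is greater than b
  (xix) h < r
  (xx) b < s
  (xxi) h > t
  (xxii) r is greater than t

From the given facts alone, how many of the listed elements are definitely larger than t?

The elements the relations force above t are h, s, m, y, p, w, r — no chain reaches any other.
That is 7.

7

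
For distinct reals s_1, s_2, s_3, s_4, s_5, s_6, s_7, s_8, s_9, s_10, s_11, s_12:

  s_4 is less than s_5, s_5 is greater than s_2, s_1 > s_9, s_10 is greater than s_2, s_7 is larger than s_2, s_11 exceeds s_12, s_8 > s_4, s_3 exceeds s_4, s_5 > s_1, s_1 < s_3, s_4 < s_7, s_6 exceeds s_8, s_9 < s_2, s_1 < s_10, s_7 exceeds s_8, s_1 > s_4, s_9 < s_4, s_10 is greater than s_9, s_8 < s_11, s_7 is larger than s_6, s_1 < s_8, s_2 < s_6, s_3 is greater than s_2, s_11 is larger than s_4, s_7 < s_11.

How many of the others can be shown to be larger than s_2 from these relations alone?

6

The elements the relations force above s_2 are s_10, s_5, s_6, s_7, s_3, s_11 — no chain reaches any other.
That is 6.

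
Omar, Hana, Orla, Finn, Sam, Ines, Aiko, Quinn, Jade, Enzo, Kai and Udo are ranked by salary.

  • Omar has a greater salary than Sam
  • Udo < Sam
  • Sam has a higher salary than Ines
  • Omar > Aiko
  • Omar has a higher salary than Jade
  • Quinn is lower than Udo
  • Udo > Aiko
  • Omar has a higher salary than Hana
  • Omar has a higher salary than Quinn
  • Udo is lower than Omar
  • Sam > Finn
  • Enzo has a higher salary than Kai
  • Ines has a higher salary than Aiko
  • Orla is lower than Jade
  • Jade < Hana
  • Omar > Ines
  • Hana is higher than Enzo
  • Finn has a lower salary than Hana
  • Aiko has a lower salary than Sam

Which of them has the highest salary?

Omar

Chaining downward from Omar: directly below it, Aiko, Quinn, Ines, Udo, Jade, Hana, Sam; then Finn, Orla, Enzo; then Kai.
That covers every other element, and nothing is given above Omar, so Omar is the highest salary.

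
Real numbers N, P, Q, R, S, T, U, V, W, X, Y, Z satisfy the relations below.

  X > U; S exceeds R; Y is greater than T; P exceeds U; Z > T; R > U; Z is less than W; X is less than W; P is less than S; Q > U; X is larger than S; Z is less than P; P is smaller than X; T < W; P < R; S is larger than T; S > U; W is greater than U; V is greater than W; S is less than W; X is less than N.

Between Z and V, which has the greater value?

V

Z < P < R < S < W < V, by transitivity through P, R, S, W.
So Z < V; V is the larger of the two.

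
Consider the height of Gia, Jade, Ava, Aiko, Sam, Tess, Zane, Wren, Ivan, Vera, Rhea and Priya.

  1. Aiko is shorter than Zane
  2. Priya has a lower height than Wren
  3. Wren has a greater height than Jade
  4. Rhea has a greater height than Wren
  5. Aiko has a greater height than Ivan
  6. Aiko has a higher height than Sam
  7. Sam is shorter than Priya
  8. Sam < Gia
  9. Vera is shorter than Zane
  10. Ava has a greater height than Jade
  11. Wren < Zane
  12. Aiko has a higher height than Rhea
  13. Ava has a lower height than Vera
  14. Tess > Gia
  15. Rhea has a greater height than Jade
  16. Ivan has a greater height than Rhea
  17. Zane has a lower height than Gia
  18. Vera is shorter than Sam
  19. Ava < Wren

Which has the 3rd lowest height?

Vera

The consecutive relations fix a unique order: Jade < Ava < Vera < Sam < Priya < Wren < Rhea < Ivan < Aiko < Zane < Gia < Tess.
The 3rd smallest is Vera.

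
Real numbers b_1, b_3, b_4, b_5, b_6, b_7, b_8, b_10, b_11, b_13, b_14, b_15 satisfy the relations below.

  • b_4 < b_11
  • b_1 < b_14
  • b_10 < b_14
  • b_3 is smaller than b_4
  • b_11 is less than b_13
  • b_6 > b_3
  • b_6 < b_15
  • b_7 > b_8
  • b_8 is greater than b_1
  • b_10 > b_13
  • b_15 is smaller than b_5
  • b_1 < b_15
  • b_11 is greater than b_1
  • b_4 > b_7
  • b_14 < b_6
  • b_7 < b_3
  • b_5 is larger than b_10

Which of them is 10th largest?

Piecing the relations together gives one ordering: b_1 < b_8 < b_7 < b_3 < b_4 < b_11 < b_13 < b_10 < b_14 < b_6 < b_15 < b_5.
Counting 10 from the largest end gives b_7.

b_7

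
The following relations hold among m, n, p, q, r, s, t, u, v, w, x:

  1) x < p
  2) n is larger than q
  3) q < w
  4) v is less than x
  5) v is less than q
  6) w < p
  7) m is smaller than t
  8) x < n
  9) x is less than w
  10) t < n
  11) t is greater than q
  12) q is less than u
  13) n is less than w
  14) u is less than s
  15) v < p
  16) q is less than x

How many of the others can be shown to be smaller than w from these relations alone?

From w the given relations immediately reach q, x, n.
From those, v, t — 5 in total.
From those, m — 6 in total.
Nothing else is reachable below w; 6 in all.

6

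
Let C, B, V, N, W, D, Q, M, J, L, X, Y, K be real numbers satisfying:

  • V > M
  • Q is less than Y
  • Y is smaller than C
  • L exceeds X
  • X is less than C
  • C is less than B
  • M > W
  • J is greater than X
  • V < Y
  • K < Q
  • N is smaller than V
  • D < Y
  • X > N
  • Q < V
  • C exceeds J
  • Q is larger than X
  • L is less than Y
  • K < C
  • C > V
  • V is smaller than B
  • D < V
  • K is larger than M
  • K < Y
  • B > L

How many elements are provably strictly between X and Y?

Chaining upward from X reaches: L, Q, J, V, C, B.
Chaining downward from Y reaches: N, W, L, M, D, K, Q, V.
Strictly between X and Y are those in both lists: L, Q, V — 3 elements.

3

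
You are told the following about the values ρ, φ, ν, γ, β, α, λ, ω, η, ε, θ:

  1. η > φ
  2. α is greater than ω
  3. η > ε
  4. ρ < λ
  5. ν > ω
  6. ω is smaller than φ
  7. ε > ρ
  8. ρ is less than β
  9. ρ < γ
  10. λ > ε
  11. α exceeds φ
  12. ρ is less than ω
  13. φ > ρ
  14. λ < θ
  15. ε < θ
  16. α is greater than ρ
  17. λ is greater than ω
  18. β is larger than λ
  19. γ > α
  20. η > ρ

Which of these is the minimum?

ρ

ω is not least since ρ < ω; ε is not least since ρ < ε; φ is not least since ω < φ; ν is not least since ω < ν; α is not least since ρ < α; γ is not least since α < γ; λ is not least since ρ < λ; θ is not least since ε < θ; η is not least since φ < η; β is not least since λ < β.
Only ρ has nothing below it, so ρ is the minimum.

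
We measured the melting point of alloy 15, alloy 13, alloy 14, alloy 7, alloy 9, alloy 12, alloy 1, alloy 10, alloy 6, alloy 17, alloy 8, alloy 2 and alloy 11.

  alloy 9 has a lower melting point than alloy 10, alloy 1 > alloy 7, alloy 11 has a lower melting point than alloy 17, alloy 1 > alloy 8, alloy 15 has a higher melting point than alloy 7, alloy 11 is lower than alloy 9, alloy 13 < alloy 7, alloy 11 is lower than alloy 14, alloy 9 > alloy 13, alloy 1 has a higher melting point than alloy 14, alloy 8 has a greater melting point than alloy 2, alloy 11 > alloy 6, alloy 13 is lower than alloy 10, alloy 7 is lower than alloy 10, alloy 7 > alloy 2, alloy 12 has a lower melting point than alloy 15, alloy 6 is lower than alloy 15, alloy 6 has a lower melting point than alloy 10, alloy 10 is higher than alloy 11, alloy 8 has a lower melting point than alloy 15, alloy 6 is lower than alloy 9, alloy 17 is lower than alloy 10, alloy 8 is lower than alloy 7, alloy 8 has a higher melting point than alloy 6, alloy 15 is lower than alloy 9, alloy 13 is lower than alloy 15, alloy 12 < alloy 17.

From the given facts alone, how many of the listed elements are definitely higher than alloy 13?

5

The elements the relations force above alloy 13 are alloy 7, alloy 15, alloy 1, alloy 9, alloy 10 — no chain reaches any other.
That is 5.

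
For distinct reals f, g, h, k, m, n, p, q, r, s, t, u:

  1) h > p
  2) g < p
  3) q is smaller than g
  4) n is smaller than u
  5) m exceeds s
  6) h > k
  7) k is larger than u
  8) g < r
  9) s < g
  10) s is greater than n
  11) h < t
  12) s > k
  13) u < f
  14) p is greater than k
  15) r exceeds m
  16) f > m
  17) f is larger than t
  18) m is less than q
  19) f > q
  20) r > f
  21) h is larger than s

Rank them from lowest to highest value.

n < u < k < s < m < q < g < p < h < t < f < r

Nothing is placed below n, so it is least; from there n < u; u < k; k < s; s < m; m < q; q < g; g < p; p < h; h < t; t < f; f < r, each given directly.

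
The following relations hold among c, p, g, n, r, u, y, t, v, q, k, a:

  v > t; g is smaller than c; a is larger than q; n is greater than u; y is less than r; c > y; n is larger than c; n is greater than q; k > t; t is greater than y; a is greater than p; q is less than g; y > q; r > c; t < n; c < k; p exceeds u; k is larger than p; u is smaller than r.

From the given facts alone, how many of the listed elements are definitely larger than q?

9

From q the given relations immediately reach y, g, n, a.
From those, t, c, r — 7 in total.
From those, k, v — 9 in total.
Nothing else is reachable above q; 9 in all.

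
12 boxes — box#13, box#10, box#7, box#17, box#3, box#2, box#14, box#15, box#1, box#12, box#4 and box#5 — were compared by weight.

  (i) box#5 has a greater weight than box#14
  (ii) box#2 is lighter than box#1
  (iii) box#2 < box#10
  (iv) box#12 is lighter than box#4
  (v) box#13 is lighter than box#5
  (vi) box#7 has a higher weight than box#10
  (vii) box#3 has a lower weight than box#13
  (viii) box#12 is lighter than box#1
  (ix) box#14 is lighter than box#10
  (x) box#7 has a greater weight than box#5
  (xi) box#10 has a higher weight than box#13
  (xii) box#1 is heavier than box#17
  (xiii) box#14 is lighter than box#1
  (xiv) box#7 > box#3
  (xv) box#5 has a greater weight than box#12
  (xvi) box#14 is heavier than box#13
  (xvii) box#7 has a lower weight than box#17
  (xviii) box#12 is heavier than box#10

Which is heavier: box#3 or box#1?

box#1

The relevant relations are box#3 < box#13; box#13 < box#14; box#14 < box#10; box#10 < box#12; box#12 < box#5; box#5 < box#7; box#7 < box#17; box#17 < box#1.
Chaining these gives box#3 < box#13 < box#14 < box#10 < box#12 < box#5 < box#7 < box#17 < box#1.
So box#3 < box#1; box#1 is the heavier of the two.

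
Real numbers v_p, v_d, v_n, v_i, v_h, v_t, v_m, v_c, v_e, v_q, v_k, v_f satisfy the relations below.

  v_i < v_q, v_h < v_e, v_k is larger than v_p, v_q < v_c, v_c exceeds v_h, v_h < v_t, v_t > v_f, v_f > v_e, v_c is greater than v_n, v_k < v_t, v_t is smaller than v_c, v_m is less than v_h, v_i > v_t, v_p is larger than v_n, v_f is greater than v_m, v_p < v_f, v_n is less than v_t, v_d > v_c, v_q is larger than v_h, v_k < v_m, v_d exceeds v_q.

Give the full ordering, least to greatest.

The consecutive links are each given: v_n < v_p; v_p < v_k; v_k < v_m; v_m < v_h; v_h < v_e; v_e < v_f; v_f < v_t; v_t < v_i; v_i < v_q; v_q < v_c; v_c < v_d.

v_n < v_p < v_k < v_m < v_h < v_e < v_f < v_t < v_i < v_q < v_c < v_d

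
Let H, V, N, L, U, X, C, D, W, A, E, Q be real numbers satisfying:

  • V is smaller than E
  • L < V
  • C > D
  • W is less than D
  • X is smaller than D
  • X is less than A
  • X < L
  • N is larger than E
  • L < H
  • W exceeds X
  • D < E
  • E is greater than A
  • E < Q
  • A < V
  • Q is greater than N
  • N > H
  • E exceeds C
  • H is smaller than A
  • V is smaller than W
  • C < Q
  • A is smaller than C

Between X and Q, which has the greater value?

Q

X < L and L < H give X < H.
Then H < A extends the chain to A.
Then A < V extends the chain to V.
With V < W: X < L < H < A < V < W.
Then W < D extends the chain to D.
Then D < C extends the chain to C.
Then C < E extends the chain to E.
With E < N: X < L < H < A < V < W < D < C < E < N.
With N < Q: X < L < H < A < V < W < D < C < E < N < Q.
So X < Q; Q is the larger of the two.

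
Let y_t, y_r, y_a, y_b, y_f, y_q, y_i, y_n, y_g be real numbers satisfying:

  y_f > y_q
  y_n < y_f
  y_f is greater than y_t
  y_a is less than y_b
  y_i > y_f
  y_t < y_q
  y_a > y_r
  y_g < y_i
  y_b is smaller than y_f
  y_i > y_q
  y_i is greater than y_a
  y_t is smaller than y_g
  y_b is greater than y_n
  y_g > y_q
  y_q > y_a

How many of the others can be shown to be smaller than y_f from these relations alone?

From y_f the given relations immediately reach y_n, y_b, y_t, y_q.
From those, y_a — 5 in total.
From those, y_r — 6 in total.
Nothing else is reachable below y_f; 6 in all.

6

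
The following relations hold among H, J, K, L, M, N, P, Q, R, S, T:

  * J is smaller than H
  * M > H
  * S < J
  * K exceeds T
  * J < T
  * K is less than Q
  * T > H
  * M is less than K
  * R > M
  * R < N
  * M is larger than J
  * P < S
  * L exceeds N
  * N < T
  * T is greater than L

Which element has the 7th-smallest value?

N

Chaining the given pairs: P < S < J < H < M < R < N < L < T < K < Q.
Counting 7 from the smallest end gives N.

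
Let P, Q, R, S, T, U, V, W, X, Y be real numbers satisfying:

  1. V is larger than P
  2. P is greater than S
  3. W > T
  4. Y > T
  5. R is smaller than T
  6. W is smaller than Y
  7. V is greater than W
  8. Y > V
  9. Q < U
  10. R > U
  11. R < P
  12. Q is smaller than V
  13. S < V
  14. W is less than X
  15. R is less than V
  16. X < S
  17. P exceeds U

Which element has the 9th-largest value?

Piecing the relations together gives one ordering: Q < U < R < T < W < X < S < P < V < Y.
Counting 9 from the largest end gives U.

U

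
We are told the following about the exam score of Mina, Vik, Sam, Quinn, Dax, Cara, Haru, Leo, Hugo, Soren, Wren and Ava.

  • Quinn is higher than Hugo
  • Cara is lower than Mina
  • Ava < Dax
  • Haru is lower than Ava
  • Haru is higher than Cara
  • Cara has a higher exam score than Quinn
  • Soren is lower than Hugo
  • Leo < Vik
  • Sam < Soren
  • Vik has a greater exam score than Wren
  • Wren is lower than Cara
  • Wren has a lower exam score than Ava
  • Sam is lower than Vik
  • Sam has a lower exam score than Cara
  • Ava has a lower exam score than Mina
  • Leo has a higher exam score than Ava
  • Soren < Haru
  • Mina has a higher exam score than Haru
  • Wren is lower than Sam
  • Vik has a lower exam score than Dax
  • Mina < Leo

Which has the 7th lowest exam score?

Chaining the given pairs: Wren < Sam < Soren < Hugo < Quinn < Cara < Haru < Ava < Mina < Leo < Vik < Dax.
The 7th smallest is Haru.

Haru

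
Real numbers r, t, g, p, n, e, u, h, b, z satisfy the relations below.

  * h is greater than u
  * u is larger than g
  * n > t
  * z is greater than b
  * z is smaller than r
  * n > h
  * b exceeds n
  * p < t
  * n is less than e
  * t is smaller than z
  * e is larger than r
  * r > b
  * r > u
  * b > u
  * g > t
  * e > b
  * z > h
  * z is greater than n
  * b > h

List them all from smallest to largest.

The consecutive links are each given: p < t; t < g; g < u; u < h; h < n; n < b; b < z; z < r; r < e.

p < t < g < u < h < n < b < z < r < e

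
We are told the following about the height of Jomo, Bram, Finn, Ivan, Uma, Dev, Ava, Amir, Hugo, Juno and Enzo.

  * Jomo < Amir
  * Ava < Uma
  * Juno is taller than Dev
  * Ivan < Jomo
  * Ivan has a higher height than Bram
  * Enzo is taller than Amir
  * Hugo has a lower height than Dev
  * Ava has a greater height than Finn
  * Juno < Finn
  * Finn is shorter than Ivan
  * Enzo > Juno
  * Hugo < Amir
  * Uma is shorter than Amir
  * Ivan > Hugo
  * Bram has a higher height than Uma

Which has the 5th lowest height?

Chaining the given pairs: Hugo < Dev < Juno < Finn < Ava < Uma < Bram < Ivan < Jomo < Amir < Enzo.
The 5th smallest is Ava.

Ava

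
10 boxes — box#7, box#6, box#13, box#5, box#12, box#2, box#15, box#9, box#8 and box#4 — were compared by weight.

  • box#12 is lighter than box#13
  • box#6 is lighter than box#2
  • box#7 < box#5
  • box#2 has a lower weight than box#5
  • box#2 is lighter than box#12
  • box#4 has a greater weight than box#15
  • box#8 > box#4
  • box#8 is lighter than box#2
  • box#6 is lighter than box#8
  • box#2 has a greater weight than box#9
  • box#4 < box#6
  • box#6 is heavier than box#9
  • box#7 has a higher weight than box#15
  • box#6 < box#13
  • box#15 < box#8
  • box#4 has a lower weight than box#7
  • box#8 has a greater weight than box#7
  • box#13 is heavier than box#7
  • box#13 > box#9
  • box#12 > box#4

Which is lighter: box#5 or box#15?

box#15

box#15 < box#4 < box#7 < box#8 < box#2 < box#5, by transitivity through box#4, box#7, box#8, box#2.
So box#15 < box#5; box#15 is the lighter of the two.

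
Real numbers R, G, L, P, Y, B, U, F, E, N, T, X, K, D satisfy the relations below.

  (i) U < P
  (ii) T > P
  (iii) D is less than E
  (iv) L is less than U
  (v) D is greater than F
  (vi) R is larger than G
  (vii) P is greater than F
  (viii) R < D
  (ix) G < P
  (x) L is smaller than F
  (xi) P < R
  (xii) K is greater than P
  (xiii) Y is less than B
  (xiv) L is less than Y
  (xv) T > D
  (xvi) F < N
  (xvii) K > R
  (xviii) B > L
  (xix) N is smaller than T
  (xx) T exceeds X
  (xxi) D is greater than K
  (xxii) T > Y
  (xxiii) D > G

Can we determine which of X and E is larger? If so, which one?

Following every chain through X: above X we get T.
E is not reached, and no chain runs the other way from E to X.
So the given relations leave the order of X and E undetermined.

undetermined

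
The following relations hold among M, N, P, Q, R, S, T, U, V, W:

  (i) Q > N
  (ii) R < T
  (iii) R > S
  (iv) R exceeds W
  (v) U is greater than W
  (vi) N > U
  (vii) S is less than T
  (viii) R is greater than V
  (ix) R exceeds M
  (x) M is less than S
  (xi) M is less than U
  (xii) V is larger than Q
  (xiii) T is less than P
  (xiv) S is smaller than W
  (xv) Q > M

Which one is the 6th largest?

N

Piecing the relations together gives one ordering: M < S < W < U < N < Q < V < R < T < P.
Counting 6 from the largest end gives N.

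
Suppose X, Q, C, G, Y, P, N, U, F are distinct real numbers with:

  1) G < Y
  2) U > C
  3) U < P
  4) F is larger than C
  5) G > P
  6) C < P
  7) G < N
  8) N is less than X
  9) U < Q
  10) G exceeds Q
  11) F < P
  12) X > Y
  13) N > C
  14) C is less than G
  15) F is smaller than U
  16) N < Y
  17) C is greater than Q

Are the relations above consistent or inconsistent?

We have U < Q stated directly, yet also Q < C < F < U by chaining the others — so Q < U. Contradiction.

inconsistent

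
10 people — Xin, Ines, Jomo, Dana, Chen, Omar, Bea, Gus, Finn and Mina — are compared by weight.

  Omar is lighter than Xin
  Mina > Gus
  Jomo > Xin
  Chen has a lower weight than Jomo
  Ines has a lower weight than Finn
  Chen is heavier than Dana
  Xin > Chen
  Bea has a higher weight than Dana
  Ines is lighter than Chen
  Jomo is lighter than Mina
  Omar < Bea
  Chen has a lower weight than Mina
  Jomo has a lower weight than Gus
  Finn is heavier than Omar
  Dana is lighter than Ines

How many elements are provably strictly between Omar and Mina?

Chaining upward from Omar reaches: Xin, Jomo, Gus, Bea, Finn.
Chaining downward from Mina reaches: Dana, Ines, Chen, Xin, Jomo, Gus.
Strictly between Omar and Mina are those in both lists: Xin, Jomo, Gus — 3 elements.

3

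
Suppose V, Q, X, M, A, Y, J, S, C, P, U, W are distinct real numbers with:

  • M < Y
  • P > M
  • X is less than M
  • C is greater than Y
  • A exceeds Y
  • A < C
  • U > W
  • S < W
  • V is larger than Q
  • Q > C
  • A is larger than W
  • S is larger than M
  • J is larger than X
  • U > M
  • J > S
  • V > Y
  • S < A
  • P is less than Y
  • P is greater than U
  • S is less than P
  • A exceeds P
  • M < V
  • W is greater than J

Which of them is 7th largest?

U

The consecutive relations fix a unique order: X < M < S < J < W < U < P < Y < A < C < Q < V.
Counting 7 from the largest end gives U.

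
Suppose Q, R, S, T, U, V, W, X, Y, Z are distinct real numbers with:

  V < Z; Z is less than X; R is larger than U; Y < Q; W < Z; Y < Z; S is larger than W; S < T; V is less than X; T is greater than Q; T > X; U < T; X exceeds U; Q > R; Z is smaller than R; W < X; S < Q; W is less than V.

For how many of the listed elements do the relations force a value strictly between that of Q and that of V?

2

The relations place V below Q. An element lies strictly between them when it is forced above V and also forced below Q.
Above V: {Z, R, X, T}. Below Q: {U, W, Y, S, Z, R}.
Intersection: {Z, R} — 2.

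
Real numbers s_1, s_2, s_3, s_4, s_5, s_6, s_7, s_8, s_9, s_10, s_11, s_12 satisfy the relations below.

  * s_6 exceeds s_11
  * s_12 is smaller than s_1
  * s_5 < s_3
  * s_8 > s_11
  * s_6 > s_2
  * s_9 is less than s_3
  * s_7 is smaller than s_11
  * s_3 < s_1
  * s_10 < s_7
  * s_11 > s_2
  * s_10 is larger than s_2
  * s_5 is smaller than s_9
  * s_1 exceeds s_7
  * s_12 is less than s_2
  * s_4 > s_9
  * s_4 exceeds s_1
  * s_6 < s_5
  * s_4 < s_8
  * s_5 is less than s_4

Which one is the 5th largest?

Piecing the relations together gives one ordering: s_12 < s_2 < s_10 < s_7 < s_11 < s_6 < s_5 < s_9 < s_3 < s_1 < s_4 < s_8.
Counting 5 from the largest end gives s_9.

s_9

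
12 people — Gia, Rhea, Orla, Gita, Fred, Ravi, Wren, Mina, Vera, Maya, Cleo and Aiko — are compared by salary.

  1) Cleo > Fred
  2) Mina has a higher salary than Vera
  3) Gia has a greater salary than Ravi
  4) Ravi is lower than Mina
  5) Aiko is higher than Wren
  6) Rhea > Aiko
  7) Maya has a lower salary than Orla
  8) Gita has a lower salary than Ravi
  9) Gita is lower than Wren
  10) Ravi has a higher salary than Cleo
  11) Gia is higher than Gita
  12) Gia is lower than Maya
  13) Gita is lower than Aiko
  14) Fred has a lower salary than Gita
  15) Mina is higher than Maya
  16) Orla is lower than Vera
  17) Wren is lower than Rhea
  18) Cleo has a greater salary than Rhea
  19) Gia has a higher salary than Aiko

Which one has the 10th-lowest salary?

Orla

The consecutive relations fix a unique order: Fred < Gita < Wren < Aiko < Rhea < Cleo < Ravi < Gia < Maya < Orla < Vera < Mina.
Counting 10 from the smallest end gives Orla.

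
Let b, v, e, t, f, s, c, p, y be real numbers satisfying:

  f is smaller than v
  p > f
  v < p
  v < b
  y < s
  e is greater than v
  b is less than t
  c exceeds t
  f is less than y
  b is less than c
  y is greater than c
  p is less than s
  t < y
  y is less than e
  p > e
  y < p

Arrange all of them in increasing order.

f < v < b < t < c < y < e < p < s

Each adjacent pair is fixed by a given relation: f < v; v < b; b < t; t < c; c < y; y < e; e < p; p < s. Chaining them end to end gives the full order.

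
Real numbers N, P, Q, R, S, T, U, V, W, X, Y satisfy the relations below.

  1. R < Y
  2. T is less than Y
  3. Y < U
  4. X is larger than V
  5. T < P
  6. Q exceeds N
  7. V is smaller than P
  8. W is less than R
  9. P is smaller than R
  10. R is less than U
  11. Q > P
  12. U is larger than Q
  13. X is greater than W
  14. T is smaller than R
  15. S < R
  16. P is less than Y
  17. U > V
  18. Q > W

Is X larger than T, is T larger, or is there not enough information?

undetermined

Following every chain through T: above T we get P, R, Q, Y, U.
X is not reached, and no chain runs the other way from X to T.
So the given relations leave the order of T and X undetermined.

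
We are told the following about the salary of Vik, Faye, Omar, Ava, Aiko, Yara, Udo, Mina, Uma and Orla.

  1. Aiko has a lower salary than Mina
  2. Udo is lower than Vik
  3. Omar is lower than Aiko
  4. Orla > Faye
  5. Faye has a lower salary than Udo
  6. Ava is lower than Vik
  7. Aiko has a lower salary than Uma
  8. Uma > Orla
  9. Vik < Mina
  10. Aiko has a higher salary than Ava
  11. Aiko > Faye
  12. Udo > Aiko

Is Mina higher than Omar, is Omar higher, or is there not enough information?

The relevant relations are Omar < Aiko; Aiko < Udo; Udo < Vik; Vik < Mina.
Chaining these gives Omar < Aiko < Udo < Vik < Mina.
So Mina is higher.

Mina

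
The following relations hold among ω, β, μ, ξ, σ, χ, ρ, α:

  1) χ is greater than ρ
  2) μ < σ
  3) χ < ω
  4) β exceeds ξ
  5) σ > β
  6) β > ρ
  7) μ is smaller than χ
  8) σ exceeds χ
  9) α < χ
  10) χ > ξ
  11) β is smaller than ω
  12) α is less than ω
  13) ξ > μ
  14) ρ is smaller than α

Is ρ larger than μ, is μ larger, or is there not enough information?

Following every chain through μ: above μ we get ξ, β, χ, ω, σ.
ρ is not reached, and no chain runs the other way from ρ to μ.
So the given relations leave the order of μ and ρ undetermined.

undetermined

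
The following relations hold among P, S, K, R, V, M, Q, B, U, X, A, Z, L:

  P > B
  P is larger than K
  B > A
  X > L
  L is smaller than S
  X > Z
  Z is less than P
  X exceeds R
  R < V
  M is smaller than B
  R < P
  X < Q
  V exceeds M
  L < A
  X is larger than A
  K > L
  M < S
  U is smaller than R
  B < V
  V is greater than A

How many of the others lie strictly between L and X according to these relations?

1

The relations place L below X. An element lies strictly between them when it is forced above L and also forced below X.
Above L: {K, A, B, S, Q, P, V}. Below X: {Z, A, U, R}.
Intersection: {A} — 1.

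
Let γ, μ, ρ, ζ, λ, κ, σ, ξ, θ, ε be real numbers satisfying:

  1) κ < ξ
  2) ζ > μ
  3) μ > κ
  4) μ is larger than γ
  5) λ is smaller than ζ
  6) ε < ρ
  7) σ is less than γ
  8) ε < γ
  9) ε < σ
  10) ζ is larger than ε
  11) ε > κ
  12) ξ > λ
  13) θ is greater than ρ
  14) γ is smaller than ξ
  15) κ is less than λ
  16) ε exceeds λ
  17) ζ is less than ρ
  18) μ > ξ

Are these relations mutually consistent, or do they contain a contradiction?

consistent

Every relation is compatible with κ < λ < ε < σ < γ < ξ < μ < ζ < ρ < θ; the set is consistent.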